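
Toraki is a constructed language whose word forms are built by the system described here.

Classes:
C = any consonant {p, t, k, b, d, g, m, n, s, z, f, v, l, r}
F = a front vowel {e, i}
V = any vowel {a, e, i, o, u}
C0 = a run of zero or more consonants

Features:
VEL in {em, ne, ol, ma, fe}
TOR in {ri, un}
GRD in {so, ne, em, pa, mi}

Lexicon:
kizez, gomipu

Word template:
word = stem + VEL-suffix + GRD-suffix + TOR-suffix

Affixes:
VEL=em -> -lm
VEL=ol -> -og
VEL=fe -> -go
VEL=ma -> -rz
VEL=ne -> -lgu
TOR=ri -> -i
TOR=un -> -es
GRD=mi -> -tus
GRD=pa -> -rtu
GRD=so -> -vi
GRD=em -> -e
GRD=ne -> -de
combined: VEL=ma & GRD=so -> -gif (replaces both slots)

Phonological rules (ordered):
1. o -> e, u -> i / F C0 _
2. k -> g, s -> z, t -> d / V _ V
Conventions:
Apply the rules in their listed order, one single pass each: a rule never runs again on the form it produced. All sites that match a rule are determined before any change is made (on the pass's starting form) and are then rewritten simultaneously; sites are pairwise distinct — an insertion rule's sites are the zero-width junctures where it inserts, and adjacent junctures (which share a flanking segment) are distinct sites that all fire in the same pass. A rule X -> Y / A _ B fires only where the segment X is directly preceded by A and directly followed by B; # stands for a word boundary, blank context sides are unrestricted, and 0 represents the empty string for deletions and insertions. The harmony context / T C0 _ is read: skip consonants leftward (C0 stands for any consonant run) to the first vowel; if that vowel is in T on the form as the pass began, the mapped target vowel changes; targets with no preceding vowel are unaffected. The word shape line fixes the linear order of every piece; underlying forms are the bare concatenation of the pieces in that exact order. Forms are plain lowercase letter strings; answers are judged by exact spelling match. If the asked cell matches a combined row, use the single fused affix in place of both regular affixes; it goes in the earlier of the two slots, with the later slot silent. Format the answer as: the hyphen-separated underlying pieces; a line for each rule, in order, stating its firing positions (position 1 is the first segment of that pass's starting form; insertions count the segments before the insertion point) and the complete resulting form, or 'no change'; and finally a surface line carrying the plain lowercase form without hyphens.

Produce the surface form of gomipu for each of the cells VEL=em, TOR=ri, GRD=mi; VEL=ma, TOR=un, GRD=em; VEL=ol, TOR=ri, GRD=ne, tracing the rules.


cell VEL=em, TOR=ri, GRD=mi:
underlying: gomipu-lm-tus-i
1. o -> e, u -> i / F C0 _: fires at position(s) 6: gomipilmtusi
2. k -> g, s -> z, t -> d / V _ V: fires at position(s) 11: gomipilmtuzi
surface: gomipilmtuzi

cell VEL=ma, TOR=un, GRD=em:
underlying: gomipu-rz-e-es
1. o -> e, u -> i / F C0 _: fires at position(s) 6: gomipirzees
2. k -> g, s -> z, t -> d / V _ V: no change
surface: gomipirzees

cell VEL=ol, TOR=ri, GRD=ne:
underlying: gomipu-og-de-i
1. o -> e, u -> i / F C0 _: fires at position(s) 6: gomipiogdei
2. k -> g, s -> z, t -> d / V _ V: no change
surface: gomipiogdei


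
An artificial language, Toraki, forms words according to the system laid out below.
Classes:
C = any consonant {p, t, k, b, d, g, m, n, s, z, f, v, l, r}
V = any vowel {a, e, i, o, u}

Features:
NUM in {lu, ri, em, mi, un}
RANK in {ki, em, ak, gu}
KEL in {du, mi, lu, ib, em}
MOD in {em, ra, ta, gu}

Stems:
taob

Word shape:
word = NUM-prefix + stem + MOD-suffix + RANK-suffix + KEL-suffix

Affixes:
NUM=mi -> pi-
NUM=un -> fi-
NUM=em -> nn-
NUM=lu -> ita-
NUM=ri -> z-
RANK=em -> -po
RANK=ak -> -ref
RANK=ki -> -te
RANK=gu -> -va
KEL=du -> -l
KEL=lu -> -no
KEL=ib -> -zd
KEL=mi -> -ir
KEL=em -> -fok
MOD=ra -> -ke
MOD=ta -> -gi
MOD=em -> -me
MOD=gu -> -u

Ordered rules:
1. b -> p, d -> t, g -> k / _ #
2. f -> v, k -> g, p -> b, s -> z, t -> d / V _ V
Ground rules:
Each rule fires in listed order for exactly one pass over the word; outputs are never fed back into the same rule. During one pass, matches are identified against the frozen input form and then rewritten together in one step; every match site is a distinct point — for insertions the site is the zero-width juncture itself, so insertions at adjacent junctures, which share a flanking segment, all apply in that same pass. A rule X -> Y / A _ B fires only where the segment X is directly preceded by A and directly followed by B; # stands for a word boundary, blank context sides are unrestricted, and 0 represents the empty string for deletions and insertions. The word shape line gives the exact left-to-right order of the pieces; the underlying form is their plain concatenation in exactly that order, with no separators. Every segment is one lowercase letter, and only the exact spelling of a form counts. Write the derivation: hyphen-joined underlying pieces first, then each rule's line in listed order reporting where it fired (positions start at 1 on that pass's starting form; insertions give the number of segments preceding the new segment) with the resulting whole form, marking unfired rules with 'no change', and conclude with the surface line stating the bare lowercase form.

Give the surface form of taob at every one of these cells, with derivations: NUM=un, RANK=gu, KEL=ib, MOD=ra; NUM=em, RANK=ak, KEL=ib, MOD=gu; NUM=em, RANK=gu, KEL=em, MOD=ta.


cell NUM=un, RANK=gu, KEL=ib, MOD=ra:
underlying: fi-taob-ke-va-zd
1. b -> p, d -> t, g -> k / _ #: fires at position(s) 12: fitaobkevazt
2. f -> v, k -> g, p -> b, s -> z, t -> d / V _ V: fires at position(s) 3: fidaobkevazt
surface: fidaobkevazt

cell NUM=em, RANK=ak, KEL=ib, MOD=gu:
underlying: nn-taob-u-ref-zd
1. b -> p, d -> t, g -> k / _ #: fires at position(s) 12: nntaoburefzt
2. f -> v, k -> g, p -> b, s -> z, t -> d / V _ V: no change
surface: nntaoburefzt

cell NUM=em, RANK=gu, KEL=em, MOD=ta:
underlying: nn-taob-gi-va-fok
1. b -> p, d -> t, g -> k / _ #: no change
2. f -> v, k -> g, p -> b, s -> z, t -> d / V _ V: fires at position(s) 11: nntaobgivavok
surface: nntaobgivavok


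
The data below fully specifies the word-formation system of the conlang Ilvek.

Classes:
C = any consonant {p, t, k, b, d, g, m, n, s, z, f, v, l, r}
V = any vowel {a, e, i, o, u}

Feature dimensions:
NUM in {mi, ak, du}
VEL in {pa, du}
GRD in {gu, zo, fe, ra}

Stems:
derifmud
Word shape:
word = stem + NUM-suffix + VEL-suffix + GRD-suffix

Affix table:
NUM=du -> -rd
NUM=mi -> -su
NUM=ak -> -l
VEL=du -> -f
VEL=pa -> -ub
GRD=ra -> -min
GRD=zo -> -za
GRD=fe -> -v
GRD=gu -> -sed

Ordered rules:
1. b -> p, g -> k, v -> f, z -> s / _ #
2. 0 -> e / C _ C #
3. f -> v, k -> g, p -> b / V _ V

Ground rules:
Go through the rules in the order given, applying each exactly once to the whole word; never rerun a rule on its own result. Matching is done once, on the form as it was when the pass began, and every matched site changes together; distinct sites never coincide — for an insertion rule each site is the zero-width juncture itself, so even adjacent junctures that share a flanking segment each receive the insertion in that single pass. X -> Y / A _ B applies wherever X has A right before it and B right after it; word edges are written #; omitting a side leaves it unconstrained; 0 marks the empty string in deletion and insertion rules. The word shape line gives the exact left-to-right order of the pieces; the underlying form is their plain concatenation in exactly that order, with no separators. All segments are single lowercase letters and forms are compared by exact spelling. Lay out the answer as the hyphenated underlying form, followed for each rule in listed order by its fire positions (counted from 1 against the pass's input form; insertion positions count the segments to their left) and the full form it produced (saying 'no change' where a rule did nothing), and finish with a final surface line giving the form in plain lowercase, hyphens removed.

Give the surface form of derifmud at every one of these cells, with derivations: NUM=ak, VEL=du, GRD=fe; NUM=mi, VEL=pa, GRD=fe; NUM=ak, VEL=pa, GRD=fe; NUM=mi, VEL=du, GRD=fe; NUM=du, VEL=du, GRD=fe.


cell NUM=ak, VEL=du, GRD=fe:
underlying: derifmud-l-f-v
1. b -> p, g -> k, v -> f, z -> s / _ #: fires at position(s) 11: derifmudlff
2. 0 -> e / C _ C #: inserts after position(s) 10: derifmudlfef
3. f -> v, k -> g, p -> b / V _ V: no change
surface: derifmudlfef

cell NUM=mi, VEL=pa, GRD=fe:
underlying: derifmud-su-ub-v
1. b -> p, g -> k, v -> f, z -> s / _ #: fires at position(s) 13: derifmudsuubf
2. 0 -> e / C _ C #: inserts after position(s) 12: derifmudsuubef
3. f -> v, k -> g, p -> b / V _ V: no change
surface: derifmudsuubef

cell NUM=ak, VEL=pa, GRD=fe:
underlying: derifmud-l-ub-v
1. b -> p, g -> k, v -> f, z -> s / _ #: fires at position(s) 12: derifmudlubf
2. 0 -> e / C _ C #: inserts after position(s) 11: derifmudlubef
3. f -> v, k -> g, p -> b / V _ V: no change
surface: derifmudlubef

cell NUM=mi, VEL=du, GRD=fe:
underlying: derifmud-su-f-v
1. b -> p, g -> k, v -> f, z -> s / _ #: fires at position(s) 12: derifmudsuff
2. 0 -> e / C _ C #: inserts after position(s) 11: derifmudsufef
3. f -> v, k -> g, p -> b / V _ V: fires at position(s) 11: derifmudsuvef
surface: derifmudsuvef

cell NUM=du, VEL=du, GRD=fe:
underlying: derifmud-rd-f-v
1. b -> p, g -> k, v -> f, z -> s / _ #: fires at position(s) 12: derifmudrdff
2. 0 -> e / C _ C #: inserts after position(s) 11: derifmudrdfef
3. f -> v, k -> g, p -> b / V _ V: no change
surface: derifmudrdfef


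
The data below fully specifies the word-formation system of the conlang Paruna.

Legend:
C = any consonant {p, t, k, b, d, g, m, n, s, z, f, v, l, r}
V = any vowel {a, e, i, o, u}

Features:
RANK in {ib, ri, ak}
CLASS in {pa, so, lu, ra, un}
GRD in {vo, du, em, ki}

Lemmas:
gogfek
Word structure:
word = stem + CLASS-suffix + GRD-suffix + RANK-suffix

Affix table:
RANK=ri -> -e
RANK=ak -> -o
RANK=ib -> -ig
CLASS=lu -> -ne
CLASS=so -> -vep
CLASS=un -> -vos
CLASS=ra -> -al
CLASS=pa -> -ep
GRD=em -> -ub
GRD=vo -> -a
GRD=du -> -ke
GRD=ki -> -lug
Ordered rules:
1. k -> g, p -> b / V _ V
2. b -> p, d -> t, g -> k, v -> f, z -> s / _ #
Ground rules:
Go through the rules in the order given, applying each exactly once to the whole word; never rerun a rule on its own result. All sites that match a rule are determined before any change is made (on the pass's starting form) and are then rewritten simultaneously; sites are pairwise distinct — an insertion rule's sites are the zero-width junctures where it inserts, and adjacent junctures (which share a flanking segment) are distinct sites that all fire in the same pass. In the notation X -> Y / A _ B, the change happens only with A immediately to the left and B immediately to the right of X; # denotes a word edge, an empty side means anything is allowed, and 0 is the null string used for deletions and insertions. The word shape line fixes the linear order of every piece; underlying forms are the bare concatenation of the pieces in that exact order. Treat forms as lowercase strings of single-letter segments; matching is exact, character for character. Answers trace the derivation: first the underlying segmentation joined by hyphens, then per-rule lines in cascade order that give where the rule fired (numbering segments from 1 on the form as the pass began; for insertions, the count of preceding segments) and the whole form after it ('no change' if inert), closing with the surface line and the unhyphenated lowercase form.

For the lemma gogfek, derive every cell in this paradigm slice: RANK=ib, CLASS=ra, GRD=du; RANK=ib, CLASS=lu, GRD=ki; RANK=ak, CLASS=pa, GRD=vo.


cell RANK=ib, CLASS=ra, GRD=du:
underlying: gogfek-al-ke-ig
1. k -> g, p -> b / V _ V: fires at position(s) 6: gogfegalkeig
2. b -> p, d -> t, g -> k, v -> f, z -> s / _ #: fires at position(s) 12: gogfegalkeik
surface: gogfegalkeik

cell RANK=ib, CLASS=lu, GRD=ki:
underlying: gogfek-ne-lug-ig
1. k -> g, p -> b / V _ V: no change
2. b -> p, d -> t, g -> k, v -> f, z -> s / _ #: fires at position(s) 13: gogfeknelugik
surface: gogfeknelugik

cell RANK=ak, CLASS=pa, GRD=vo:
underlying: gogfek-ep-a-o
1. k -> g, p -> b / V _ V: fires at position(s) 6, 8: gogfegebao
2. b -> p, d -> t, g -> k, v -> f, z -> s / _ #: no change
surface: gogfegebao


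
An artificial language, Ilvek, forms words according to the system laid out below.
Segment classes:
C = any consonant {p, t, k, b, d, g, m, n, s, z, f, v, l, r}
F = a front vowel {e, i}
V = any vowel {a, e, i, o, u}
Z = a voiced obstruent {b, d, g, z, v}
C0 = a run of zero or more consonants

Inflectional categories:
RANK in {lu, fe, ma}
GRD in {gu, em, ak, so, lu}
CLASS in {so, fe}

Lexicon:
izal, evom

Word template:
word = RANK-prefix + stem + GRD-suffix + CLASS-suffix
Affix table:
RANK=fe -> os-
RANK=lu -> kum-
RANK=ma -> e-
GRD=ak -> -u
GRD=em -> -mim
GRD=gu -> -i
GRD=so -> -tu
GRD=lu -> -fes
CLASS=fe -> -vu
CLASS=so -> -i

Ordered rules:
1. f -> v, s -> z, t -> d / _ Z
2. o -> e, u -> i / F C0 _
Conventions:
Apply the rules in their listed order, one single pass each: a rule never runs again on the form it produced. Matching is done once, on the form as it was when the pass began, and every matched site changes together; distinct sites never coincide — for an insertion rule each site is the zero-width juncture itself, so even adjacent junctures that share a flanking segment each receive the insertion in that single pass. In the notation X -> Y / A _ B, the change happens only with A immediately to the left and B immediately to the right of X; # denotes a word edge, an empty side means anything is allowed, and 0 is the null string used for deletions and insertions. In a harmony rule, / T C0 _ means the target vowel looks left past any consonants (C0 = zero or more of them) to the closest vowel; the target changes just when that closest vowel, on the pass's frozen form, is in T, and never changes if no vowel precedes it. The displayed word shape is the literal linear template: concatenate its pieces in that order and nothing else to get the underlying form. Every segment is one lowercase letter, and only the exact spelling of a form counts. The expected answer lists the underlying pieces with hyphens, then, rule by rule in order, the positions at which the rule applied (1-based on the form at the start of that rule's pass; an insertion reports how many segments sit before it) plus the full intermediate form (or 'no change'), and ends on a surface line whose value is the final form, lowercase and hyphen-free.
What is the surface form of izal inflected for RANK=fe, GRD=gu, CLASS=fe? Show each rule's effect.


underlying: os-izal-i-vu
1. f -> v, s -> z, t -> d / _ Z: no change
2. o -> e, u -> i / F C0 _: fires at position(s) 9: osizalivi
surface: osizalivi


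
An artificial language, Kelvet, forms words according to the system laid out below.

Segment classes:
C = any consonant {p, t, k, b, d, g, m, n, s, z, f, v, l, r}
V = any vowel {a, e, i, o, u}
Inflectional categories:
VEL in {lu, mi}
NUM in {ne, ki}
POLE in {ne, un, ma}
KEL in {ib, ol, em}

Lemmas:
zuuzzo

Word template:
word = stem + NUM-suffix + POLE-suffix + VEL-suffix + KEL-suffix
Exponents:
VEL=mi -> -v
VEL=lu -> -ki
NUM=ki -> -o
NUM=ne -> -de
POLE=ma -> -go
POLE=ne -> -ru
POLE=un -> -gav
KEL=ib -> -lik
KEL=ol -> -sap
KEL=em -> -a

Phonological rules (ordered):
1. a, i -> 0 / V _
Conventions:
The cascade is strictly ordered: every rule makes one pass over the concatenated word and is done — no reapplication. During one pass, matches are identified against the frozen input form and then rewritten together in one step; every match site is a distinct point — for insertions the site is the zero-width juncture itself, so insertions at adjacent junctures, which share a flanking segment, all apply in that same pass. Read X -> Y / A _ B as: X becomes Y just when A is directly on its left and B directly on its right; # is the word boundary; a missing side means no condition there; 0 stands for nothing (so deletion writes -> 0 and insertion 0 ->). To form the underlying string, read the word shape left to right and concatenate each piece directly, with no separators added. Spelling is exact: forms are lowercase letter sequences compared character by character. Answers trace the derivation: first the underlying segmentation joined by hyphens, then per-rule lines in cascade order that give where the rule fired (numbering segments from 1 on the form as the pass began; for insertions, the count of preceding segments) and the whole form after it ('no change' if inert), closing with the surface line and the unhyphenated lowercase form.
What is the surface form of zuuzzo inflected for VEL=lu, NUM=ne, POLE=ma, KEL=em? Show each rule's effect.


underlying: zuuzzo-de-go-ki-a
1. a, i -> 0 / V _: fires at position(s) 13: zuuzzodegoki
surface: zuuzzodegoki


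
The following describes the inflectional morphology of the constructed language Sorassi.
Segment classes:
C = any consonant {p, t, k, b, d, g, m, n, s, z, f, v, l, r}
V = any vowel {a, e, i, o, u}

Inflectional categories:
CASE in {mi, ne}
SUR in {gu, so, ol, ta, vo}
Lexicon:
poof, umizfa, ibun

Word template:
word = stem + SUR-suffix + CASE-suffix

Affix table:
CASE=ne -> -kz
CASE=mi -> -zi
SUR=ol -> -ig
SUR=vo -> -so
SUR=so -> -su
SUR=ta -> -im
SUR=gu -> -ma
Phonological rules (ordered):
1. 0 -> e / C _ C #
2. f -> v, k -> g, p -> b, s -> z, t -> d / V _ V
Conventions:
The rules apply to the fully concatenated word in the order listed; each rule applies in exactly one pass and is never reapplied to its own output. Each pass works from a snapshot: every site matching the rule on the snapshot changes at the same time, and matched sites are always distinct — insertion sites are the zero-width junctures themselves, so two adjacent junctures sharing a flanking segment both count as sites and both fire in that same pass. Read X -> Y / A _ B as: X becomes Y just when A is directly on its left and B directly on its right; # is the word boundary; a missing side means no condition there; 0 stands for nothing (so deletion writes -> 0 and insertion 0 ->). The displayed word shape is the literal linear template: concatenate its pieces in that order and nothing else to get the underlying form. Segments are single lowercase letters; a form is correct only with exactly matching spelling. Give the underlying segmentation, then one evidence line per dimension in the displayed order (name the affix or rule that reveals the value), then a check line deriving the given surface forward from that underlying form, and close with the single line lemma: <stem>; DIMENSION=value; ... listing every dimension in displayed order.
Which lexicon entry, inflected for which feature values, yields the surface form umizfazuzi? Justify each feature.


underlying: umizfa-su-zi
CASE=mi - signalled by the affix -zi
SUR=so - signalled by the affix -su
check: umizfasuzi -> umizfasuzi -> umizfazuzi
lemma: umizfa; CASE=mi; SUR=so


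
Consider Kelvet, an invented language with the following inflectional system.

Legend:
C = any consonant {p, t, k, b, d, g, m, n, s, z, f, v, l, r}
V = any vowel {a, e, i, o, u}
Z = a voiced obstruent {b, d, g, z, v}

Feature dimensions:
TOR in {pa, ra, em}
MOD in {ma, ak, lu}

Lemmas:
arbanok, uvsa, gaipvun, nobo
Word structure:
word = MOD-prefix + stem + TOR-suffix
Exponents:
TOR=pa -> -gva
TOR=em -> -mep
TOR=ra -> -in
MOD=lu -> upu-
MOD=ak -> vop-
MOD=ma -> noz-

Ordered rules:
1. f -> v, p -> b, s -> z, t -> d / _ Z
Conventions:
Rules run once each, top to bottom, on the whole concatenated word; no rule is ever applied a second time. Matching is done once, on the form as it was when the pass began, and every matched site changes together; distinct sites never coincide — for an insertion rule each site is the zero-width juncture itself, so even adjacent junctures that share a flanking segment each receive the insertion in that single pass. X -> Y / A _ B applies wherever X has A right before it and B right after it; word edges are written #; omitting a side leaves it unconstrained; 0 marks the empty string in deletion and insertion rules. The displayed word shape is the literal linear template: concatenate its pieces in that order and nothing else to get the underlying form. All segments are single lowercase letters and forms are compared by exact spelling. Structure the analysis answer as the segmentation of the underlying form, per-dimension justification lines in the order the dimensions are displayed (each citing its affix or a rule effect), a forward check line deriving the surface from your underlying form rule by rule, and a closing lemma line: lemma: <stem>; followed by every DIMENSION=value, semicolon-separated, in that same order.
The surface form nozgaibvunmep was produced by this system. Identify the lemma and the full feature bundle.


underlying: noz-gaipvun-mep
TOR=em - signalled by the affix -mep
MOD=ma - signalled by the affix noz-
check: nozgaipvunmep -> nozgaibvunmep
lemma: gaipvun; TOR=em; MOD=ma


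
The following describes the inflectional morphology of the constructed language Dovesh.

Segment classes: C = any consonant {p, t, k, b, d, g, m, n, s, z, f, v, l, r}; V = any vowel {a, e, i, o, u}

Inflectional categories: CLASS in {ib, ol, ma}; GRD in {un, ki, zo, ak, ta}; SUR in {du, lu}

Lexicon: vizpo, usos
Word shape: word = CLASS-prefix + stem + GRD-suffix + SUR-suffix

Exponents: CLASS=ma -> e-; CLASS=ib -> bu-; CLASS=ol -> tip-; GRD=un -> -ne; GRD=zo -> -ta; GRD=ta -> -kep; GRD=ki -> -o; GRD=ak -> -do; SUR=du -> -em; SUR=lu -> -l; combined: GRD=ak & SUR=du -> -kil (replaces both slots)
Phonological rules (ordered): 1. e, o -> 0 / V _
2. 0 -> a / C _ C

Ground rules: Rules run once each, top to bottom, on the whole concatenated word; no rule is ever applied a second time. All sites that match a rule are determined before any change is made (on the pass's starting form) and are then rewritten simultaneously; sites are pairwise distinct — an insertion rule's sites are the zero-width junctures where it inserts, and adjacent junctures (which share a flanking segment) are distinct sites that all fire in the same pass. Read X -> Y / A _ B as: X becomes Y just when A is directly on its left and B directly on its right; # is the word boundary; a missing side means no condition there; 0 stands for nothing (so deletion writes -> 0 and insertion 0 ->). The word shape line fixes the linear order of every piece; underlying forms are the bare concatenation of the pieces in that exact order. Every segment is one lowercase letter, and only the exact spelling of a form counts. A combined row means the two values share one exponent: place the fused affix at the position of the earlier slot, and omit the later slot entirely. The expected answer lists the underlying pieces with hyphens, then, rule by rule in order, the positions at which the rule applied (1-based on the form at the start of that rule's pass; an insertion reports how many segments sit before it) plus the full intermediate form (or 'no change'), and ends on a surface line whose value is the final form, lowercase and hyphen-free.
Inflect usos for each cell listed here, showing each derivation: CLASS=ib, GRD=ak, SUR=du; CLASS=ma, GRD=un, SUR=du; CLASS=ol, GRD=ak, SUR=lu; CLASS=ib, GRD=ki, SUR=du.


cell CLASS=ib, GRD=ak, SUR=du:
underlying: bu-usos-kil
1. e, o -> 0 / V _: no change
2. 0 -> a / C _ C: inserts after position(s) 6: buusosakil
surface: buusosakil

cell CLASS=ma, GRD=un, SUR=du:
underlying: e-usos-ne-em
1. e, o -> 0 / V _: fires at position(s) 8: eusosnem
2. 0 -> a / C _ C: inserts after position(s) 5: eusosanem
surface: eusosanem

cell CLASS=ol, GRD=ak, SUR=lu:
underlying: tip-usos-do-l
1. e, o -> 0 / V _: no change
2. 0 -> a / C _ C: inserts after position(s) 7: tipusosadol
surface: tipusosadol

cell CLASS=ib, GRD=ki, SUR=du:
underlying: bu-usos-o-em
1. e, o -> 0 / V _: fires at position(s) 8: buusosom
2. 0 -> a / C _ C: no change
surface: buusosom


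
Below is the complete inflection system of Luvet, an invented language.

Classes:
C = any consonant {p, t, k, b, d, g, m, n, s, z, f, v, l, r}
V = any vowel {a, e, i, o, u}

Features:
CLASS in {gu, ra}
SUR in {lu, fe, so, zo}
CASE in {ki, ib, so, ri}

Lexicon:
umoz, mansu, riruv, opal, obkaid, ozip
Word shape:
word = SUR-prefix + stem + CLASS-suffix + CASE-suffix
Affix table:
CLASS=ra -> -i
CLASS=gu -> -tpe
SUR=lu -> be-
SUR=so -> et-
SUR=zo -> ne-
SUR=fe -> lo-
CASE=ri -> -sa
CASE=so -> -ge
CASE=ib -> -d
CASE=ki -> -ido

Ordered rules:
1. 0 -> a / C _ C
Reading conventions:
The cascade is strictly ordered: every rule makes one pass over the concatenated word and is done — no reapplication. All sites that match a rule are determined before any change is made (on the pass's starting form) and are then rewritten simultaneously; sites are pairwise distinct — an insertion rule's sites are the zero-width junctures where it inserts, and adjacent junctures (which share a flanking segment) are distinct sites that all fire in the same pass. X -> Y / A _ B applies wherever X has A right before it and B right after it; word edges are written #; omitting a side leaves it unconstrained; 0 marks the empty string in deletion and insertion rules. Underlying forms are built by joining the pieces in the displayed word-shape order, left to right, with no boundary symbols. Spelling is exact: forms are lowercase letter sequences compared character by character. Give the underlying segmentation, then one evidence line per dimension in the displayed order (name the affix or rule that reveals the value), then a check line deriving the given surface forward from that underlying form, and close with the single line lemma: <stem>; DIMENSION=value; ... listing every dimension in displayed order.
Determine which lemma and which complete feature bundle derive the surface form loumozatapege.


underlying: lo-umoz-tpe-ge
CLASS=gu - signalled by the affix -tpe
SUR=fe - signalled by the affix lo-
CASE=so - signalled by the affix -ge
check: loumoztpege -> loumozatapege
lemma: umoz; CLASS=gu; SUR=fe; CASE=so


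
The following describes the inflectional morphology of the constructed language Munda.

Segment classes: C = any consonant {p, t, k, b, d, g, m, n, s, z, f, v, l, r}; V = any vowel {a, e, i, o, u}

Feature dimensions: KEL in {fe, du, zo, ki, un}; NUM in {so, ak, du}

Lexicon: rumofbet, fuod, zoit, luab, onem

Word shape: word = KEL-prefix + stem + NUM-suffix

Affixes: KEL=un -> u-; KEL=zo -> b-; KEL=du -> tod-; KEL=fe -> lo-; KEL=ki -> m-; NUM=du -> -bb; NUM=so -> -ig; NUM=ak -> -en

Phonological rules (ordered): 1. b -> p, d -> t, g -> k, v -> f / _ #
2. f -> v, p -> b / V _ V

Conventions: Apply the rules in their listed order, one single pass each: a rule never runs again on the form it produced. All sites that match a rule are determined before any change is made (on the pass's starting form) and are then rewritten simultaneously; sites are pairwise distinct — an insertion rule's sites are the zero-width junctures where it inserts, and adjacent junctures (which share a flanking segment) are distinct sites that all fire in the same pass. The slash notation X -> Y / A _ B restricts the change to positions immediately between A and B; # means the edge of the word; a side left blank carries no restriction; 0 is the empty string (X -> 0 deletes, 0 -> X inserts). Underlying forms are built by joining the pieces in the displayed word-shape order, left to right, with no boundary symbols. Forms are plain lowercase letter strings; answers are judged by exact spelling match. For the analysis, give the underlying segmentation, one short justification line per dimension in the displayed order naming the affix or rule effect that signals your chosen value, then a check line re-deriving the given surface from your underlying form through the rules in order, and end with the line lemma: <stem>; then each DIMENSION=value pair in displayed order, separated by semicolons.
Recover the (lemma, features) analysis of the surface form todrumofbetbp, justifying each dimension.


underlying: tod-rumofbet-bb
KEL=du - signalled by the affix tod-
NUM=du - signalled by the affix -bb
check: todrumofbetbb -> todrumofbetbp -> todrumofbetbp
lemma: rumofbet; KEL=du; NUM=du


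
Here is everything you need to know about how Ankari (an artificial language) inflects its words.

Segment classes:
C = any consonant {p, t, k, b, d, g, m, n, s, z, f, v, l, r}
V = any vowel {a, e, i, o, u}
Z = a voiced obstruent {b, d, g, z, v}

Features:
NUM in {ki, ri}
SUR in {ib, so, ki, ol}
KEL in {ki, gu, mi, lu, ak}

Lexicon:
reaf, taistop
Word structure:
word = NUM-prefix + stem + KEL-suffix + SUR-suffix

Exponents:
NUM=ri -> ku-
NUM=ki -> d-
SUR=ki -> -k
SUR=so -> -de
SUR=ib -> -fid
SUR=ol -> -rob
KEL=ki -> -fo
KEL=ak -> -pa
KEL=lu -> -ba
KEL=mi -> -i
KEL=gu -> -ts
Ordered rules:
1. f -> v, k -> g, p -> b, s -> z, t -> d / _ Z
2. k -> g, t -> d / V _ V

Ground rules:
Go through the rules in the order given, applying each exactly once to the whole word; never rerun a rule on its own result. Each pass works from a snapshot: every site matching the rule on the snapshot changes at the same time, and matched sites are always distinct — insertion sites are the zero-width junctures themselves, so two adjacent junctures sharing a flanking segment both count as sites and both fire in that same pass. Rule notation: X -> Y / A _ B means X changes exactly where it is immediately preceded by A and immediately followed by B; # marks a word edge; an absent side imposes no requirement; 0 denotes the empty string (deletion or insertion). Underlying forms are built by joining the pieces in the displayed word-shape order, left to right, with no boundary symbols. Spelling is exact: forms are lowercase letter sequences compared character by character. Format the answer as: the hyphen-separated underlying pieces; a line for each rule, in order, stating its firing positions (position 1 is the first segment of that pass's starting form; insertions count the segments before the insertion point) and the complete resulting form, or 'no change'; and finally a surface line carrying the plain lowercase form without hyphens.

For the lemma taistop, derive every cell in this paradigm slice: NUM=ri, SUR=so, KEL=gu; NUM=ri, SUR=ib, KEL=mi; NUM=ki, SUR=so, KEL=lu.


cell NUM=ri, SUR=so, KEL=gu:
underlying: ku-taistop-ts-de
1. f -> v, k -> g, p -> b, s -> z, t -> d / _ Z: fires at position(s) 11: kutaistoptzde
2. k -> g, t -> d / V _ V: fires at position(s) 3: kudaistoptzde
surface: kudaistoptzde

cell NUM=ri, SUR=ib, KEL=mi:
underlying: ku-taistop-i-fid
1. f -> v, k -> g, p -> b, s -> z, t -> d / _ Z: no change
2. k -> g, t -> d / V _ V: fires at position(s) 3: kudaistopifid
surface: kudaistopifid

cell NUM=ki, SUR=so, KEL=lu:
underlying: d-taistop-ba-de
1. f -> v, k -> g, p -> b, s -> z, t -> d / _ Z: fires at position(s) 8: dtaistobbade
2. k -> g, t -> d / V _ V: no change
surface: dtaistobbade


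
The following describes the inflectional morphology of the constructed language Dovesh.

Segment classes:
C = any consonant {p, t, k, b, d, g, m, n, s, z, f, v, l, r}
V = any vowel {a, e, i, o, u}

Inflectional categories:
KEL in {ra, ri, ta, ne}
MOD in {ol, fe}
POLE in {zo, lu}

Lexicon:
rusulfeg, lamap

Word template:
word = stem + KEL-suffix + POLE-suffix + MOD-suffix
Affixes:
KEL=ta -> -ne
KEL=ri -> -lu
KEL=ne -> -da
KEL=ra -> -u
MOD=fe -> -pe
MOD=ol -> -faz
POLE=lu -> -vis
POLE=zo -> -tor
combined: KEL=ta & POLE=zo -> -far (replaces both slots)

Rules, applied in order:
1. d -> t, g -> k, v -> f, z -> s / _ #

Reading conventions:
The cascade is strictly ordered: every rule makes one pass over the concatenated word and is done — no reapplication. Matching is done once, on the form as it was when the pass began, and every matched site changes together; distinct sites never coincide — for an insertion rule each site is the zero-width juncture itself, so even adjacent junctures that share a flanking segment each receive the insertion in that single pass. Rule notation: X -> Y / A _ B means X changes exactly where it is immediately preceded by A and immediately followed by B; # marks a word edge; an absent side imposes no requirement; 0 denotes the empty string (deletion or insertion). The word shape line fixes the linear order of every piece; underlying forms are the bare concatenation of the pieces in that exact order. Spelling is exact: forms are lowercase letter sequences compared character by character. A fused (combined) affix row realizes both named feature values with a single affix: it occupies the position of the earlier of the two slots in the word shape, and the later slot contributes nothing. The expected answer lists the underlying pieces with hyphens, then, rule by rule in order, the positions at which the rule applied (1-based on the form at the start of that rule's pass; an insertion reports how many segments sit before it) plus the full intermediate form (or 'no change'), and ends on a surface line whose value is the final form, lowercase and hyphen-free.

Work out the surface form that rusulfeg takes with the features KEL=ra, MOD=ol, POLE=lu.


underlying: rusulfeg-u-vis-faz
1. d -> t, g -> k, v -> f, z -> s / _ #: fires at position(s) 15: rusulfeguvisfas
surface: rusulfeguvisfas


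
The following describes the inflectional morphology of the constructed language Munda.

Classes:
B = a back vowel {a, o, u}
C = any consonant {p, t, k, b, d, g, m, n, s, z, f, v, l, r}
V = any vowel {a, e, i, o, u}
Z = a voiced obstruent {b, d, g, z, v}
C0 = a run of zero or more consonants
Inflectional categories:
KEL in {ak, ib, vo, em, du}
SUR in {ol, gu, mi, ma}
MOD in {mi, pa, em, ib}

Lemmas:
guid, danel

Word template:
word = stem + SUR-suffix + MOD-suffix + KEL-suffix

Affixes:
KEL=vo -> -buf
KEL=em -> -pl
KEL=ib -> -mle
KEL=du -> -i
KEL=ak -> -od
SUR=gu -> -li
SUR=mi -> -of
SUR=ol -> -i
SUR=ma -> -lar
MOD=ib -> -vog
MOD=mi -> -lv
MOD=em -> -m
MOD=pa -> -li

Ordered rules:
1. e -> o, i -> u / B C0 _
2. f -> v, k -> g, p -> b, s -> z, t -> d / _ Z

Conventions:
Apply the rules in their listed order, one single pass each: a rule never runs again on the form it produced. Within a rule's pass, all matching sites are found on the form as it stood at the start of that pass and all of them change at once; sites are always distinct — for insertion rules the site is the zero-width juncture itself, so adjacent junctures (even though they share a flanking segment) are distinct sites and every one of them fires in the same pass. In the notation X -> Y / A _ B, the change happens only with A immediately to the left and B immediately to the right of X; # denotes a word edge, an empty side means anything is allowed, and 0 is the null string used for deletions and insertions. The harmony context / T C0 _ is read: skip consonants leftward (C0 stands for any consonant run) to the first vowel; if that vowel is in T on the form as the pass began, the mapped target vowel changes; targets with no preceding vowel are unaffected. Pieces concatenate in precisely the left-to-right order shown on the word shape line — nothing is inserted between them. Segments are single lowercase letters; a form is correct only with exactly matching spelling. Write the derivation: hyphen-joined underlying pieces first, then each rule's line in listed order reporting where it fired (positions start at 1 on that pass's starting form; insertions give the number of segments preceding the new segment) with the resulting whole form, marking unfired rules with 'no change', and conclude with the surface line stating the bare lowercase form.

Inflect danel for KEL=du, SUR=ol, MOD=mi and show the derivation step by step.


underlying: danel-i-lv-i
1. e -> o, i -> u / B C0 _: fires at position(s) 4: danolilvi
2. f -> v, k -> g, p -> b, s -> z, t -> d / _ Z: no change
surface: danolilvi


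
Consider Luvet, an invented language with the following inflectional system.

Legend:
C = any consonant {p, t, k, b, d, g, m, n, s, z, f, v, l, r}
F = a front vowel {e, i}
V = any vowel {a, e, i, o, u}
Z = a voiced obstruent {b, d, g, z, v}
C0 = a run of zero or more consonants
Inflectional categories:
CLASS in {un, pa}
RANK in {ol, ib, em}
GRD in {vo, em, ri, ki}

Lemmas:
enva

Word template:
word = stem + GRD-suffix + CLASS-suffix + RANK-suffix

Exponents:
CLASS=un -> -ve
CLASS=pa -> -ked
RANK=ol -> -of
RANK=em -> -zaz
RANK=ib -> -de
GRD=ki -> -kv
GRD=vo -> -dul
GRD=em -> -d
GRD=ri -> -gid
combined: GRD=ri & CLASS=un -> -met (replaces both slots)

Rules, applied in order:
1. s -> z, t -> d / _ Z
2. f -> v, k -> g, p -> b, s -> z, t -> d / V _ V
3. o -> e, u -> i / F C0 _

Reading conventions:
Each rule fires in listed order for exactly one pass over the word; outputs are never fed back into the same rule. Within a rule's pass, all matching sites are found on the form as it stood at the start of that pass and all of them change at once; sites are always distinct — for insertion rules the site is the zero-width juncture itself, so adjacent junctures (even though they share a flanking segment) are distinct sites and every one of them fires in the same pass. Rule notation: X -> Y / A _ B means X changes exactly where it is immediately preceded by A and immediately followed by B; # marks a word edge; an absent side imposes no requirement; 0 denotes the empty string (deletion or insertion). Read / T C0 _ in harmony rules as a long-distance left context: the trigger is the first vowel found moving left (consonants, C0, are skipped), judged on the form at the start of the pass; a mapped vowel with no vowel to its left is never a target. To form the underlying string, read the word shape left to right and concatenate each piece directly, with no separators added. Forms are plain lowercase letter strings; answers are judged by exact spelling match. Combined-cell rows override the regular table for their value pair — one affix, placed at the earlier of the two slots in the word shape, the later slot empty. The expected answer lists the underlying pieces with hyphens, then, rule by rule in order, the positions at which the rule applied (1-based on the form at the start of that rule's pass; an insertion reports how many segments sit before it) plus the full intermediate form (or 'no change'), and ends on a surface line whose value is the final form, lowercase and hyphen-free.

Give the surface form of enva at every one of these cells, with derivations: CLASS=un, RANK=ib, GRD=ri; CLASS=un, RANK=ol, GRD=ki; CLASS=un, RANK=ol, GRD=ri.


cell CLASS=un, RANK=ib, GRD=ri:
underlying: enva-met-de
1. s -> z, t -> d / _ Z: fires at position(s) 7: envamedde
2. f -> v, k -> g, p -> b, s -> z, t -> d / V _ V: no change
3. o -> e, u -> i / F C0 _: no change
surface: envamedde

cell CLASS=un, RANK=ol, GRD=ki:
underlying: enva-kv-ve-of
1. s -> z, t -> d / _ Z: no change
2. f -> v, k -> g, p -> b, s -> z, t -> d / V _ V: no change
3. o -> e, u -> i / F C0 _: fires at position(s) 9: envakvveef
surface: envakvveef

cell CLASS=un, RANK=ol, GRD=ri:
underlying: enva-met-of
1. s -> z, t -> d / _ Z: no change
2. f -> v, k -> g, p -> b, s -> z, t -> d / V _ V: fires at position(s) 7: envamedof
3. o -> e, u -> i / F C0 _: fires at position(s) 8: envamedef
surface: envamedef


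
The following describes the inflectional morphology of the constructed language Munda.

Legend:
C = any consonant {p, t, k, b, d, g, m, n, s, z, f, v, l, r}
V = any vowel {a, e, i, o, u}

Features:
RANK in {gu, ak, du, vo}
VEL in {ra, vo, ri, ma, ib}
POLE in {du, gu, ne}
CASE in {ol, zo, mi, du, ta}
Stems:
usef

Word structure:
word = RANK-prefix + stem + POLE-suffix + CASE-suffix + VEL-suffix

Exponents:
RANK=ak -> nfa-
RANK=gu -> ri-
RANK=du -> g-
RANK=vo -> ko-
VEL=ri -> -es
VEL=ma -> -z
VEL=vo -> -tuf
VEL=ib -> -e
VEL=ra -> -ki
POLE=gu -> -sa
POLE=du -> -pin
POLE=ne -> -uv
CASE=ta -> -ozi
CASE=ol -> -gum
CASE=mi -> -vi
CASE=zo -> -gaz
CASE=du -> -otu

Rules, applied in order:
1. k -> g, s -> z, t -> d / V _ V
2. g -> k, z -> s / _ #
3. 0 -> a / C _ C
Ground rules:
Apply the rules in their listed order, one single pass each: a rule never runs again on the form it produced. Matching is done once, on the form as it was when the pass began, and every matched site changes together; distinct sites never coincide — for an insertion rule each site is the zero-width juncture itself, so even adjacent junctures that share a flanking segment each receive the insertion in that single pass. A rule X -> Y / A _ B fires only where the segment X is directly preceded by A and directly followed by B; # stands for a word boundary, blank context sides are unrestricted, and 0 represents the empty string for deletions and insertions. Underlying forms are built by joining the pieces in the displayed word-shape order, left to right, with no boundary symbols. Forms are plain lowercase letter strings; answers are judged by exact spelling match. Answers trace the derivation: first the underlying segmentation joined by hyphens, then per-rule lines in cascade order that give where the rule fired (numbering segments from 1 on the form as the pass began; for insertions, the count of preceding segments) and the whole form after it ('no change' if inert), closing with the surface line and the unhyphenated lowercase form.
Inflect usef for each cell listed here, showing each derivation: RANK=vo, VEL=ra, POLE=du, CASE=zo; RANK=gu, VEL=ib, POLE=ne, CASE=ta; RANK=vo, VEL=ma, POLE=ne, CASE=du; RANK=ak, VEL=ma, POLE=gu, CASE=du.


cell RANK=vo, VEL=ra, POLE=du, CASE=zo:
underlying: ko-usef-pin-gaz-ki
1. k -> g, s -> z, t -> d / V _ V: fires at position(s) 4: kouzefpingazki
2. g -> k, z -> s / _ #: no change
3. 0 -> a / C _ C: inserts after position(s) 6, 9, 12: kouzefapinagazaki
surface: kouzefapinagazaki

cell RANK=gu, VEL=ib, POLE=ne, CASE=ta:
underlying: ri-usef-uv-ozi-e
1. k -> g, s -> z, t -> d / V _ V: fires at position(s) 4: riuzefuvozie
2. g -> k, z -> s / _ #: no change
3. 0 -> a / C _ C: no change
surface: riuzefuvozie

cell RANK=vo, VEL=ma, POLE=ne, CASE=du:
underlying: ko-usef-uv-otu-z
1. k -> g, s -> z, t -> d / V _ V: fires at position(s) 4, 10: kouzefuvoduz
2. g -> k, z -> s / _ #: fires at position(s) 12: kouzefuvodus
3. 0 -> a / C _ C: no change
surface: kouzefuvodus

cell RANK=ak, VEL=ma, POLE=gu, CASE=du:
underlying: nfa-usef-sa-otu-z
1. k -> g, s -> z, t -> d / V _ V: fires at position(s) 5, 11: nfauzefsaoduz
2. g -> k, z -> s / _ #: fires at position(s) 13: nfauzefsaodus
3. 0 -> a / C _ C: inserts after position(s) 1, 7: nafauzefasaodus
surface: nafauzefasaodus
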